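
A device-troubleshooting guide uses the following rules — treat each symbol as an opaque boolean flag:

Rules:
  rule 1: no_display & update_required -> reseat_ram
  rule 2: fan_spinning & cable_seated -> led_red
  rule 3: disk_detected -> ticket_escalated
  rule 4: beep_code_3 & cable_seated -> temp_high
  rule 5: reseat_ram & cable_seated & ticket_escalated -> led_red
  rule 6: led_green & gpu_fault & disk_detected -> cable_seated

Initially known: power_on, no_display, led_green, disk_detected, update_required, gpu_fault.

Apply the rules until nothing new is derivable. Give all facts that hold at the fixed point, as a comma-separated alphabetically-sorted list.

Round 1: rule 1 [no_display & update_required -> reseat_ram]; rule 3 [disk_detected -> ticket_escalated]; rule 6 [led_green & gpu_fault & disk_detected -> cable_seated]. New: reseat_ram, ticket_escalated, cable_seated.
Round 2: rule 5 [reseat_ram & cable_seated & ticket_escalated -> led_red]. New: led_red.

cable_seated, disk_detected, gpu_fault, led_green, led_red, no_display, power_on, reseat_ram, ticket_escalated, update_required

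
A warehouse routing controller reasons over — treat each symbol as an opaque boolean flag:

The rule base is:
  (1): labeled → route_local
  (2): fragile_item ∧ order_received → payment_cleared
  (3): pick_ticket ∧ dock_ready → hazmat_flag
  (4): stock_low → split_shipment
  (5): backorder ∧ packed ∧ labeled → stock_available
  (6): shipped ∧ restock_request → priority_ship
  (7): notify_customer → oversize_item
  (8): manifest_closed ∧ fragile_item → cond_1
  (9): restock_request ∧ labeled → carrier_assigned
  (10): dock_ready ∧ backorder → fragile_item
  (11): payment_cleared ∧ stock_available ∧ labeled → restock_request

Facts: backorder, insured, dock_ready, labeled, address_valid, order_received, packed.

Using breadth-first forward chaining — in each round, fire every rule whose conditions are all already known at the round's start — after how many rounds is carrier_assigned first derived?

4

Round 1: (1) [labeled → route_local]; (5) [backorder ∧ packed ∧ labeled → stock_available]; (10) [dock_ready ∧ backorder → fragile_item]. Adds route_local, stock_available, fragile_item.
Round 2: (2) [fragile_item ∧ order_received → payment_cleared]. Adds payment_cleared.
Round 3: (11) [payment_cleared ∧ stock_available ∧ labeled → restock_request]. Adds restock_request.
Round 4: (9) [restock_request ∧ labeled → carrier_assigned]. Adds carrier_assigned.
carrier_assigned first appears in round 4.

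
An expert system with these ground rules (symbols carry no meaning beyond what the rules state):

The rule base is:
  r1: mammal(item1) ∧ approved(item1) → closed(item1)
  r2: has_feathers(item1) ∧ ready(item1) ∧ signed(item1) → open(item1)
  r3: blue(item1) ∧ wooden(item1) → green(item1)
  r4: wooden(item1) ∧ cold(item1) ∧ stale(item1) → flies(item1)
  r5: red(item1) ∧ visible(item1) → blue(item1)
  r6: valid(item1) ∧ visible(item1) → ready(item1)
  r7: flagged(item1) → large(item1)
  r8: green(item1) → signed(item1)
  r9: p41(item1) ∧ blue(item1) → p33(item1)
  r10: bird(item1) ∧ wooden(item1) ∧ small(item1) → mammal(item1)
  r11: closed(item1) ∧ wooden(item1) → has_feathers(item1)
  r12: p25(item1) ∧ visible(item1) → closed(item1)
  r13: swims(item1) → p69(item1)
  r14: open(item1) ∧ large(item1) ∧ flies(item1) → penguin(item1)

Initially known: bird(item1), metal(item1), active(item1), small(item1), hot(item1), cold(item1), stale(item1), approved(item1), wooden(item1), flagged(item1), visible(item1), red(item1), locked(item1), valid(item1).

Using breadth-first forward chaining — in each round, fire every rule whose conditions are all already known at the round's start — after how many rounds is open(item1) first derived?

4

Round 1 — r4, r5, r6, r7, r10, derive flies(item1), blue(item1), ready(item1), large(item1), mammal(item1).
Round 2 — r1, r3, derive closed(item1), green(item1).
Round 3 — r8, r11, derive signed(item1), has_feathers(item1).
Round 4 — r2, derive open(item1).
open(item1) first appears in round 4.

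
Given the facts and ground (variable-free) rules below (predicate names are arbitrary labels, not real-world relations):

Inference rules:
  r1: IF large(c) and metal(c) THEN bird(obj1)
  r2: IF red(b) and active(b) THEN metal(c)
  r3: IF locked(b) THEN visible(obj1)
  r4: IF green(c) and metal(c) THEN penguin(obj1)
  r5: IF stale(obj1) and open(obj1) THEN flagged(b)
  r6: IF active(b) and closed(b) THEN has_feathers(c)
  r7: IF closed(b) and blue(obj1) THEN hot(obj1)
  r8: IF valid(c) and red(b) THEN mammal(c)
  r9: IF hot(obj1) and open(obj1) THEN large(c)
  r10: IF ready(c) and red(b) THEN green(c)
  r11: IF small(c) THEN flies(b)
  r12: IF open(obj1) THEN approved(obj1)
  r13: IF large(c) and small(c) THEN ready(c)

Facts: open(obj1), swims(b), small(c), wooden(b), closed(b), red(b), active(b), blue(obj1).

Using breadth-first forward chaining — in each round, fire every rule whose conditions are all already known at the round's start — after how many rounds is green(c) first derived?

Round 1: r2 [IF red(b) and active(b) THEN metal(c)]; r6 [IF active(b) and closed(b) THEN has_feathers(c)]; r7 [IF closed(b) and blue(obj1) THEN hot(obj1)]; r11 [IF small(c) THEN flies(b)]; r12 [IF open(obj1) THEN approved(obj1)]. New: metal(c), has_feathers(c), hot(obj1), flies(b), approved(obj1).
Round 2: r9 [IF hot(obj1) and open(obj1) THEN large(c)]. New: large(c).
Round 3: r1 [IF large(c) and metal(c) THEN bird(obj1)]; r13 [IF large(c) and small(c) THEN ready(c)]. New: bird(obj1), ready(c).
Round 4: r10 [IF ready(c) and red(b) THEN green(c)]. New: green(c).
green(c) first appears in round 4.

4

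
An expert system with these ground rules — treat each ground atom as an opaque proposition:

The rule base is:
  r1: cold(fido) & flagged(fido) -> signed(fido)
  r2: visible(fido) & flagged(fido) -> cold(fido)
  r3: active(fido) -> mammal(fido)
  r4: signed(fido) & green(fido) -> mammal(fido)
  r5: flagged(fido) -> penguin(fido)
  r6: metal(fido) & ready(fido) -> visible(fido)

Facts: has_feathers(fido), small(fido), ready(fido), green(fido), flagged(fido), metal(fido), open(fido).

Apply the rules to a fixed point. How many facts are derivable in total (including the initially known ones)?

12

Round 1 — r5, r6, derive penguin(fido), visible(fido).
Round 2 — r2, derive cold(fido).
Round 3 — r1, derive signed(fido).
Round 4 — r4, derive mammal(fido).
Closure: {cold(fido), flagged(fido), green(fido), has_feathers(fido), mammal(fido), metal(fido), open(fido), penguin(fido), ready(fido), signed(fido), small(fido), visible(fido)} — 12 facts.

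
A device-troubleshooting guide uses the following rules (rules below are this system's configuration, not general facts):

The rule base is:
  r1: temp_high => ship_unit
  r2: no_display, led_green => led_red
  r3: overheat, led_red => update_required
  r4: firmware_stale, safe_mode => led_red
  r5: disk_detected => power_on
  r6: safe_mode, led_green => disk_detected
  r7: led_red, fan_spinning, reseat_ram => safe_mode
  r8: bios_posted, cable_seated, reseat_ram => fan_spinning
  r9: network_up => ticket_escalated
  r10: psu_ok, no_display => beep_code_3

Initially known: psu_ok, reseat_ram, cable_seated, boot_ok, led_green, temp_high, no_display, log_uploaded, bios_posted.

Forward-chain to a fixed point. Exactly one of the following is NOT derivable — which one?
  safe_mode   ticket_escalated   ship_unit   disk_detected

[1] r1 [temp_high => ship_unit]; r2 [no_display, led_green => led_red]; r8 [bios_posted, cable_seated, reseat_ram => fan_spinning]; r10 [psu_ok, no_display => beep_code_3]. ⇒ new: ship_unit, led_red, fan_spinning, beep_code_3.
[2] r7 [led_red, fan_spinning, reseat_ram => safe_mode]. ⇒ new: safe_mode.
[3] r6 [safe_mode, led_green => disk_detected]. ⇒ new: disk_detected.
[4] r5 [disk_detected => power_on]. ⇒ new: power_on.
Derived: ship_unit (round 1), disk_detected (round 3), safe_mode (round 2). ticket_escalated never appears in any round.

ticket_escalated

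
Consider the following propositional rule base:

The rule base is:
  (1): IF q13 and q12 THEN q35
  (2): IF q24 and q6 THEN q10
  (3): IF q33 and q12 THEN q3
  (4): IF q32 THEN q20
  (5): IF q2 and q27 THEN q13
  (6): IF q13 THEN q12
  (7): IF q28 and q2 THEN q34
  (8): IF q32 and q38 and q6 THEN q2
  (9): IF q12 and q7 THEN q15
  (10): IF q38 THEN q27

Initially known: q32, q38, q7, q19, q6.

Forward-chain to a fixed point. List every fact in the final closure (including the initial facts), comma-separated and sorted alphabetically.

Round 1: (4) [IF q32 THEN q20]; (8) [IF q32 and q38 and q6 THEN q2]; (10) [IF q38 THEN q27]. New: q20, q2, q27.
Round 2: (5) [IF q2 and q27 THEN q13]. New: q13.
Round 3: (6) [IF q13 THEN q12]. New: q12.
Round 4: (1) [IF q13 and q12 THEN q35]; (9) [IF q12 and q7 THEN q15]. New: q35, q15.

q12, q13, q15, q19, q2, q20, q27, q32, q35, q38, q6, q7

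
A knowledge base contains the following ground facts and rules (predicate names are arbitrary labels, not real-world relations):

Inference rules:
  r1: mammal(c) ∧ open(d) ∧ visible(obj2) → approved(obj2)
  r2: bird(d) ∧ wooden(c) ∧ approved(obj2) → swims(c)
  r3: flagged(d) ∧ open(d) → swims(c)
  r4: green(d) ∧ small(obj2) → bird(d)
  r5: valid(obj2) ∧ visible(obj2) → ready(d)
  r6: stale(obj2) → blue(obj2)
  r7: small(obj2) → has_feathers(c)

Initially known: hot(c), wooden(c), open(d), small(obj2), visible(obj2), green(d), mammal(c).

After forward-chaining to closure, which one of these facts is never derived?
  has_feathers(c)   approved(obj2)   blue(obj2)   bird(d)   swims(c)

blue(obj2)

[1] r1 [mammal(c) ∧ open(d) ∧ visible(obj2) → approved(obj2)]; r4 [green(d) ∧ small(obj2) → bird(d)]; r7 [small(obj2) → has_feathers(c)]. ⇒ new: approved(obj2), bird(d), has_feathers(c).
[2] r2 [bird(d) ∧ wooden(c) ∧ approved(obj2) → swims(c)]. ⇒ new: swims(c).
Derived: approved(obj2) (round 1), has_feathers(c) (round 1), swims(c) (round 2), bird(d) (round 1). blue(obj2) never appears in any round.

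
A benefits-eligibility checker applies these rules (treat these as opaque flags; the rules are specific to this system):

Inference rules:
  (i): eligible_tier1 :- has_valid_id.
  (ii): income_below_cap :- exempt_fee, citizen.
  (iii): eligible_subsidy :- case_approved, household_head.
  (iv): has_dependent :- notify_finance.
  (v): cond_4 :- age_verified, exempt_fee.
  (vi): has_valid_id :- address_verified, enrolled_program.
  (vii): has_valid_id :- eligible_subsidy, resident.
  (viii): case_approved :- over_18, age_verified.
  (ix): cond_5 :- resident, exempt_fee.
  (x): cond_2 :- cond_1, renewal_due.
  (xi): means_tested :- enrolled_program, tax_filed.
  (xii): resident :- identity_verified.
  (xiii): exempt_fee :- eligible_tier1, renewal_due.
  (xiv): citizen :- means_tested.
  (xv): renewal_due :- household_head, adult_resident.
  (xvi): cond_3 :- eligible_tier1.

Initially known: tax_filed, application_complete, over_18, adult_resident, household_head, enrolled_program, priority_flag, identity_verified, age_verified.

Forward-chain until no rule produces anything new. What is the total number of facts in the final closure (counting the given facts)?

22

Round 1: (viii) [case_approved :- over_18, age_verified.]; (xi) [means_tested :- enrolled_program, tax_filed.]; (xii) [resident :- identity_verified.]; (xv) [renewal_due :- household_head, adult_resident.]. New: case_approved, means_tested, resident, renewal_due.
Round 2: (iii) [eligible_subsidy :- case_approved, household_head.]; (xiv) [citizen :- means_tested.]. New: eligible_subsidy, citizen.
Round 3: (vii) [has_valid_id :- eligible_subsidy, resident.]. New: has_valid_id.
Round 4: (i) [eligible_tier1 :- has_valid_id.]. New: eligible_tier1.
Round 5: (xiii) [exempt_fee :- eligible_tier1, renewal_due.]; (xvi) [cond_3 :- eligible_tier1.]. New: exempt_fee, cond_3.
Round 6: (ii) [income_below_cap :- exempt_fee, citizen.]; (v) [cond_4 :- age_verified, exempt_fee.]; (ix) [cond_5 :- resident, exempt_fee.]. New: income_below_cap, cond_4, cond_5.
Closure: {adult_resident, age_verified, application_complete, case_approved, citizen, cond_3, cond_4, cond_5, eligible_subsidy, eligible_tier1, enrolled_program, exempt_fee, has_valid_id, household_head, identity_verified, income_below_cap, means_tested, over_18, priority_flag, renewal_due, resident, tax_filed} — 22 facts.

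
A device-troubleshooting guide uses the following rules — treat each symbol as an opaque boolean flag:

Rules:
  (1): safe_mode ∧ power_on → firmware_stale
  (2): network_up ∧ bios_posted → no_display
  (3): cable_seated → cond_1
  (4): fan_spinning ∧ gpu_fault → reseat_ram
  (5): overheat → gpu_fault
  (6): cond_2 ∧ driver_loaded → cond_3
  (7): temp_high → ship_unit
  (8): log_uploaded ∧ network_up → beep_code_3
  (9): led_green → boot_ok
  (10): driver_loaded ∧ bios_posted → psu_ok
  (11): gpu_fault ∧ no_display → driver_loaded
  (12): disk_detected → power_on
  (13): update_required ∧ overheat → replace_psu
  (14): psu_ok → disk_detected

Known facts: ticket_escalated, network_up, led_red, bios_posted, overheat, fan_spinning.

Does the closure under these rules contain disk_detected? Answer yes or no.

Round 1 fires (2), (5), giving no_display, gpu_fault.
Round 2 fires (4), (11), giving reseat_ram, driver_loaded.
Round 3 fires (10), giving psu_ok.
Round 4 fires (14), giving disk_detected.
Round 5 fires (12), giving power_on.
disk_detected appears in round 4, so it is derivable.

yes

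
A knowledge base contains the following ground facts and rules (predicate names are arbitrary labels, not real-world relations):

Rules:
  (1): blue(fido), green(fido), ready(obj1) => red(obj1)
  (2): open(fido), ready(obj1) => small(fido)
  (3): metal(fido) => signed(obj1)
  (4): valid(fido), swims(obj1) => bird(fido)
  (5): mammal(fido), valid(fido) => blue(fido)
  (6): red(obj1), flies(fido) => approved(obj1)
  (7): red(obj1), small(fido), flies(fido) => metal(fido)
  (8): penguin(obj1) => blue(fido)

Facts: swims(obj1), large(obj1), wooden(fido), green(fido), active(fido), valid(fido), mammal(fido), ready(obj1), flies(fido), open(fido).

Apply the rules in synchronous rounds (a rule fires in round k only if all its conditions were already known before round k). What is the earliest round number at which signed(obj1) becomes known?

4

[1] (2) [open(fido), ready(obj1) => small(fido)]; (4) [valid(fido), swims(obj1) => bird(fido)]; (5) [mammal(fido), valid(fido) => blue(fido)]. ⇒ new: small(fido), bird(fido), blue(fido).
[2] (1) [blue(fido), green(fido), ready(obj1) => red(obj1)]. ⇒ new: red(obj1).
[3] (6) [red(obj1), flies(fido) => approved(obj1)]; (7) [red(obj1), small(fido), flies(fido) => metal(fido)]. ⇒ new: approved(obj1), metal(fido).
[4] (3) [metal(fido) => signed(obj1)]. ⇒ new: signed(obj1).
signed(obj1) first appears in round 4.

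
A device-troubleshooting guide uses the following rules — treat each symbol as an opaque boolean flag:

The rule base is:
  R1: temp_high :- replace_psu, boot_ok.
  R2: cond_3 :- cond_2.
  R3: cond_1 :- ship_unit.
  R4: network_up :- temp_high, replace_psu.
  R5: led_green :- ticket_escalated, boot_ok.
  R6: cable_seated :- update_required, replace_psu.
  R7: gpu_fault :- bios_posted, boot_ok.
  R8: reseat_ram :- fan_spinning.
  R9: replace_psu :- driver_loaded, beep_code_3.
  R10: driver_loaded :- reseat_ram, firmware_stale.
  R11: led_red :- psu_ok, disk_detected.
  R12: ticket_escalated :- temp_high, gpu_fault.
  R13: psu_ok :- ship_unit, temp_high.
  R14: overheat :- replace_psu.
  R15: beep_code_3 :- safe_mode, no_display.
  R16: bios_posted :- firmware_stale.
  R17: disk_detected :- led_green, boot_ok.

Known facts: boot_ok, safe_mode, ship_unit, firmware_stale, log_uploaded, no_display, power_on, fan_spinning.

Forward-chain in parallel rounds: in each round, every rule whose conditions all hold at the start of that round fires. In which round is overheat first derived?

[1] R3 [cond_1 :- ship_unit.]; R8 [reseat_ram :- fan_spinning.]; R15 [beep_code_3 :- safe_mode, no_display.]; R16 [bios_posted :- firmware_stale.]. ⇒ new: cond_1, reseat_ram, beep_code_3, bios_posted.
[2] R7 [gpu_fault :- bios_posted, boot_ok.]; R10 [driver_loaded :- reseat_ram, firmware_stale.]. ⇒ new: gpu_fault, driver_loaded.
[3] R9 [replace_psu :- driver_loaded, beep_code_3.]. ⇒ new: replace_psu.
[4] R1 [temp_high :- replace_psu, boot_ok.]; R14 [overheat :- replace_psu.]. ⇒ new: temp_high, overheat.
overheat first appears in round 4.

4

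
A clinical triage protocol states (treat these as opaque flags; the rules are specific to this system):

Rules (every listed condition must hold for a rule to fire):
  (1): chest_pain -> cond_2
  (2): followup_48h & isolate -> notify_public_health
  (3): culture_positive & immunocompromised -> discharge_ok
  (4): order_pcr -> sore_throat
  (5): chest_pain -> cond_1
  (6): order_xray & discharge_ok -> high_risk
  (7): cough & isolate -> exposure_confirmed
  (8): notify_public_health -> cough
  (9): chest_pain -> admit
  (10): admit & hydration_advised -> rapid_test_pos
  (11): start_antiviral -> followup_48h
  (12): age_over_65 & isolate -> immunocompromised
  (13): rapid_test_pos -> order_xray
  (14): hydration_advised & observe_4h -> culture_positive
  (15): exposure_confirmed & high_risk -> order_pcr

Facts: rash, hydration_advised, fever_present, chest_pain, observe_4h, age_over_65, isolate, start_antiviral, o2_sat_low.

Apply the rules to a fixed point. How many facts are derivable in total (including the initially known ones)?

24

Round 1 fires (1), (5), (9), (11), (12), (14), giving cond_2, cond_1, admit, followup_48h, immunocompromised, culture_positive.
Round 2 fires (2), (3), (10), giving notify_public_health, discharge_ok, rapid_test_pos.
Round 3 fires (8), (13), giving cough, order_xray.
Round 4 fires (6), (7), giving high_risk, exposure_confirmed.
Round 5 fires (15), giving order_pcr.
Round 6 fires (4), giving sore_throat.
Closure: {admit, age_over_65, chest_pain, cond_1, cond_2, cough, culture_positive, discharge_ok, exposure_confirmed, fever_present, followup_48h, high_risk, hydration_advised, immunocompromised, isolate, notify_public_health, o2_sat_low, observe_4h, order_pcr, order_xray, rapid_test_pos, rash, sore_throat, start_antiviral} — 24 facts.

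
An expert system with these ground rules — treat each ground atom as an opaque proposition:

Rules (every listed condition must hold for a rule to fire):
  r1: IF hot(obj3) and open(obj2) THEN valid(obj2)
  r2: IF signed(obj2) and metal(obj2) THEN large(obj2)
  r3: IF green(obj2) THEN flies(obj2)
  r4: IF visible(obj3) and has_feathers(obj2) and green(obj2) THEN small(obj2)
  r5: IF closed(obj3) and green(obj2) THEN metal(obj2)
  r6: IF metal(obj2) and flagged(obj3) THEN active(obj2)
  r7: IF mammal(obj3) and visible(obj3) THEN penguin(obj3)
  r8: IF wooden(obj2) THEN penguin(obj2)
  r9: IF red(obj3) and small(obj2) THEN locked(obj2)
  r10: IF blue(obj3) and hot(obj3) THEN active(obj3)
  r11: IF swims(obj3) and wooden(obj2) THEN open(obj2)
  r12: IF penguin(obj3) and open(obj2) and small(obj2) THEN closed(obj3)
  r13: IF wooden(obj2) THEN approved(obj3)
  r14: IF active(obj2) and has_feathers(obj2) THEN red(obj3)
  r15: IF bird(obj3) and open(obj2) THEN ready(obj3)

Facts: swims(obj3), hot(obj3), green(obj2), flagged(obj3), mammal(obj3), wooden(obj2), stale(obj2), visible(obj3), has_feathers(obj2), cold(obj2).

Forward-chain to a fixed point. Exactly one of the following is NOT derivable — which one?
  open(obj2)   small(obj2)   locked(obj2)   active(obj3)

active(obj3)

[1] r3 [IF green(obj2) THEN flies(obj2)]; r4 [IF visible(obj3) and has_feathers(obj2) and green(obj2) THEN small(obj2)]; r7 [IF mammal(obj3) and visible(obj3) THEN penguin(obj3)]; r8 [IF wooden(obj2) THEN penguin(obj2)]; r11 [IF swims(obj3) and wooden(obj2) THEN open(obj2)]; r13 [IF wooden(obj2) THEN approved(obj3)]. ⇒ new: flies(obj2), small(obj2), penguin(obj3), penguin(obj2), open(obj2), approved(obj3).
[2] r1 [IF hot(obj3) and open(obj2) THEN valid(obj2)]; r12 [IF penguin(obj3) and open(obj2) and small(obj2) THEN closed(obj3)]. ⇒ new: valid(obj2), closed(obj3).
[3] r5 [IF closed(obj3) and green(obj2) THEN metal(obj2)]. ⇒ new: metal(obj2).
[4] r6 [IF metal(obj2) and flagged(obj3) THEN active(obj2)]. ⇒ new: active(obj2).
[5] r14 [IF active(obj2) and has_feathers(obj2) THEN red(obj3)]. ⇒ new: red(obj3).
[6] r9 [IF red(obj3) and small(obj2) THEN locked(obj2)]. ⇒ new: locked(obj2).
Derived: open(obj2) (round 1), locked(obj2) (round 6), small(obj2) (round 1). active(obj3) never appears in any round.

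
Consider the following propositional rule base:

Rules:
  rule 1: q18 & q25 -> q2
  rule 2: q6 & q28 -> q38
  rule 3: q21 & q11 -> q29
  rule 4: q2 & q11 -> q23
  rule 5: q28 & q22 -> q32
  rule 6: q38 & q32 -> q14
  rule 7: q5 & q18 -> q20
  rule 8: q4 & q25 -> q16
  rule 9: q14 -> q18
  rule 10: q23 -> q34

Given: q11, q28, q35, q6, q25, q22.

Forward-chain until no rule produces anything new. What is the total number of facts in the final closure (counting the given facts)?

13

Round 1 — rule 2, rule 5, derive q38, q32.
Round 2 — rule 6, derive q14.
Round 3 — rule 9, derive q18.
Round 4 — rule 1, derive q2.
Round 5 — rule 4, derive q23.
Round 6 — rule 10, derive q34.
Closure: {q11, q14, q18, q2, q22, q23, q25, q28, q32, q34, q35, q38, q6} — 13 facts.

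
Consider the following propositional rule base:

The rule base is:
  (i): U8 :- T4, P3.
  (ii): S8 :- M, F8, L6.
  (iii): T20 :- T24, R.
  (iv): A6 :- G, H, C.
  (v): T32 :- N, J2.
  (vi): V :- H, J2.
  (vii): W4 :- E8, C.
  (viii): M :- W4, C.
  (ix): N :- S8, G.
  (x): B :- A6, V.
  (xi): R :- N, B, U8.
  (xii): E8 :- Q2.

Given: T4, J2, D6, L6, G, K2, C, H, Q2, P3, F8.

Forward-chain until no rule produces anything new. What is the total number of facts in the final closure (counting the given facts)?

Round 1: (i) [U8 :- T4, P3.]; (iv) [A6 :- G, H, C.]; (vi) [V :- H, J2.]; (xii) [E8 :- Q2.]. New: U8, A6, V, E8.
Round 2: (vii) [W4 :- E8, C.]; (x) [B :- A6, V.]. New: W4, B.
Round 3: (viii) [M :- W4, C.]. New: M.
Round 4: (ii) [S8 :- M, F8, L6.]. New: S8.
Round 5: (ix) [N :- S8, G.]. New: N.
Round 6: (v) [T32 :- N, J2.]; (xi) [R :- N, B, U8.]. New: T32, R.
Closure: {A6, B, C, D6, E8, F8, G, H, J2, K2, L6, M, N, P3, Q2, R, S8, T32, T4, U8, V, W4} — 22 facts.

22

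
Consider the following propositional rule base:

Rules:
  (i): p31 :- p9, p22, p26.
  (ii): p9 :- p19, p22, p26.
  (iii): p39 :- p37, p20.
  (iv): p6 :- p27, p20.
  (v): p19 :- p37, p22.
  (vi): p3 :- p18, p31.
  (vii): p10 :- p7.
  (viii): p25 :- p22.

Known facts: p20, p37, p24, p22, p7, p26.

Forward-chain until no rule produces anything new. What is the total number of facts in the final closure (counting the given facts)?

Round 1 fires (iii), (v), (vii), (viii), giving p39, p19, p10, p25.
Round 2 fires (ii), giving p9.
Round 3 fires (i), giving p31.
Closure: {p10, p19, p20, p22, p24, p25, p26, p31, p37, p39, p7, p9} — 12 facts.

12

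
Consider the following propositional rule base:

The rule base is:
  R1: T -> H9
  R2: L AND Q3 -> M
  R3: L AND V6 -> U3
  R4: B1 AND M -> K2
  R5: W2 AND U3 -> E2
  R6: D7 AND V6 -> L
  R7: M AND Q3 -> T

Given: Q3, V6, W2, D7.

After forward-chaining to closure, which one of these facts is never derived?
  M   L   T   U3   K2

K2

Round 1: R6 [D7 AND V6 -> L]. Adds L.
Round 2: R2 [L AND Q3 -> M]; R3 [L AND V6 -> U3]. Adds M, U3.
Round 3: R5 [W2 AND U3 -> E2]; R7 [M AND Q3 -> T]. Adds E2, T.
Round 4: R1 [T -> H9]. Adds H9.
Derived: T (round 3), L (round 1), U3 (round 2), M (round 2). K2 never appears in any round.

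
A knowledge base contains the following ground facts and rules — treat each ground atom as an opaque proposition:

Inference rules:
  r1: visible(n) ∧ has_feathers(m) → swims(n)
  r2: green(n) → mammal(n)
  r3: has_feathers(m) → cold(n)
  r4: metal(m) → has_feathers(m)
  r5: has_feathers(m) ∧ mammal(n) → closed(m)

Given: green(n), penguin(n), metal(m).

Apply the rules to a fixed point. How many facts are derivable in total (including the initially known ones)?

Round 1: r2 [green(n) → mammal(n)]; r4 [metal(m) → has_feathers(m)]. Adds mammal(n), has_feathers(m).
Round 2: r3 [has_feathers(m) → cold(n)]; r5 [has_feathers(m) ∧ mammal(n) → closed(m)]. Adds cold(n), closed(m).
Closure: {closed(m), cold(n), green(n), has_feathers(m), mammal(n), metal(m), penguin(n)} — 7 facts.

7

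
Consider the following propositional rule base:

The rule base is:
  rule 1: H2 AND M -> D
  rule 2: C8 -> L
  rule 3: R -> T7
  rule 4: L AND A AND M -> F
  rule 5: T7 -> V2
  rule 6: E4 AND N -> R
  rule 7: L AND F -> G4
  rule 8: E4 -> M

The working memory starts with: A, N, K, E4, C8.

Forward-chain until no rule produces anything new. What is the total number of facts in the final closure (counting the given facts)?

Round 1: rule 2 [C8 -> L]; rule 6 [E4 AND N -> R]; rule 8 [E4 -> M]. New: L, R, M.
Round 2: rule 3 [R -> T7]; rule 4 [L AND A AND M -> F]. New: T7, F.
Round 3: rule 5 [T7 -> V2]; rule 7 [L AND F -> G4]. New: V2, G4.
Closure: {A, C8, E4, F, G4, K, L, M, N, R, T7, V2} — 12 facts.

12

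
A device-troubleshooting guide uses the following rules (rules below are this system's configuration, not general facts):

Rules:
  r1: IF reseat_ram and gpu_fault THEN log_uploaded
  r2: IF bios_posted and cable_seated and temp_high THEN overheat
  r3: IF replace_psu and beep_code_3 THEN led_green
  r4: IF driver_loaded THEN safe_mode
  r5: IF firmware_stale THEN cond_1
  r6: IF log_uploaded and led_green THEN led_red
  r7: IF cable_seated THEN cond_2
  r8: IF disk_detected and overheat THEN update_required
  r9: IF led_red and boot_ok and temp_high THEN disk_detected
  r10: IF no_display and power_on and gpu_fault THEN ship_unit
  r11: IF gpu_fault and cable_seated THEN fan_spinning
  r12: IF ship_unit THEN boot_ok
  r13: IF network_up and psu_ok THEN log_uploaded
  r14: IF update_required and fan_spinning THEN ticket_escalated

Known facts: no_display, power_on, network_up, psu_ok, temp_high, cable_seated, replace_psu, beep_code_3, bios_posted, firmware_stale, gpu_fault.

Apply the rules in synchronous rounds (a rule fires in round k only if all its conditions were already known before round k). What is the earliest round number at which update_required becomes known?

[1] r2 [IF bios_posted and cable_seated and temp_high THEN overheat]; r3 [IF replace_psu and beep_code_3 THEN led_green]; r5 [IF firmware_stale THEN cond_1]; r7 [IF cable_seated THEN cond_2]; r10 [IF no_display and power_on and gpu_fault THEN ship_unit]; r11 [IF gpu_fault and cable_seated THEN fan_spinning]; r13 [IF network_up and psu_ok THEN log_uploaded]. ⇒ new: overheat, led_green, cond_1, cond_2, ship_unit, fan_spinning, log_uploaded.
[2] r6 [IF log_uploaded and led_green THEN led_red]; r12 [IF ship_unit THEN boot_ok]. ⇒ new: led_red, boot_ok.
[3] r9 [IF led_red and boot_ok and temp_high THEN disk_detected]. ⇒ new: disk_detected.
[4] r8 [IF disk_detected and overheat THEN update_required]. ⇒ new: update_required.
update_required first appears in round 4.

4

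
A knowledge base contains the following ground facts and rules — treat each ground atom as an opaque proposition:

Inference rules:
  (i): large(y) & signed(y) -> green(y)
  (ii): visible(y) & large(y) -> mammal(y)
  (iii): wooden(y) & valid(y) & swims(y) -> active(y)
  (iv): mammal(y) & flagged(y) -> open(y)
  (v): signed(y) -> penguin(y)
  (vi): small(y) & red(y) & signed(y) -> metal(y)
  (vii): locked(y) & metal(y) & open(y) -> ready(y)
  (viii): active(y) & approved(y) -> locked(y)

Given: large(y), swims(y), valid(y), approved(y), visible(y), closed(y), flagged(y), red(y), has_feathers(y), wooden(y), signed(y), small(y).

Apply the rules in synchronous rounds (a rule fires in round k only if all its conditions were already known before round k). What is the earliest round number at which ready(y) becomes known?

Round 1 fires (i), (ii), (iii), (v), (vi), giving green(y), mammal(y), active(y), penguin(y), metal(y).
Round 2 fires (iv), (viii), giving open(y), locked(y).
Round 3 fires (vii), giving ready(y).
ready(y) first appears in round 3.

3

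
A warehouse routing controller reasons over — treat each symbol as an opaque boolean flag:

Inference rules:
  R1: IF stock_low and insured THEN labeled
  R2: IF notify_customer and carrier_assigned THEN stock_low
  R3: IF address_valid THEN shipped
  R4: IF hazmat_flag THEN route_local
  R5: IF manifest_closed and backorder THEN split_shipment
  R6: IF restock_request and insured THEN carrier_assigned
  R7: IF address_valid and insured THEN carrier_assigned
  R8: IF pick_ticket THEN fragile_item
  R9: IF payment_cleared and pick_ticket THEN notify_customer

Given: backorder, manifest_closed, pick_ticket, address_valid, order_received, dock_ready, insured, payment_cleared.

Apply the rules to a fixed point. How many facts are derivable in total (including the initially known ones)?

15

[1] R3 [IF address_valid THEN shipped]; R5 [IF manifest_closed and backorder THEN split_shipment]; R7 [IF address_valid and insured THEN carrier_assigned]; R8 [IF pick_ticket THEN fragile_item]; R9 [IF payment_cleared and pick_ticket THEN notify_customer]. ⇒ new: shipped, split_shipment, carrier_assigned, fragile_item, notify_customer.
[2] R2 [IF notify_customer and carrier_assigned THEN stock_low]. ⇒ new: stock_low.
[3] R1 [IF stock_low and insured THEN labeled]. ⇒ new: labeled.
Closure: {address_valid, backorder, carrier_assigned, dock_ready, fragile_item, insured, labeled, manifest_closed, notify_customer, order_received, payment_cleared, pick_ticket, shipped, split_shipment, stock_low} — 15 facts.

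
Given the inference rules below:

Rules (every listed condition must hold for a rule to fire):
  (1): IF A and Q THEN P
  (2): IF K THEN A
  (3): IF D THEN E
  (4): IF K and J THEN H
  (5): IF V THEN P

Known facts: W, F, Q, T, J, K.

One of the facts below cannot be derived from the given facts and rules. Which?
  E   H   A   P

Round 1 — (2), (4), derive A, H.
Round 2 — (1), derive P.
Derived: P (round 2), H (round 1), A (round 1). E never appears in any round.

E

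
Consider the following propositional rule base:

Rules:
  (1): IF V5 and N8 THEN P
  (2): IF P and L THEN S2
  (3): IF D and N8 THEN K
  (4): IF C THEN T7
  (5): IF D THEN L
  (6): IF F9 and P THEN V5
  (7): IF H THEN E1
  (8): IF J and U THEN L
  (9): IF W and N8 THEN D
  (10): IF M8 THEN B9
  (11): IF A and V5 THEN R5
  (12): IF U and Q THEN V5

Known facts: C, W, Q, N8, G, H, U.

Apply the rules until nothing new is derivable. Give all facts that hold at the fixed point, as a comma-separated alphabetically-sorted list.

Round 1: (4) [IF C THEN T7]; (7) [IF H THEN E1]; (9) [IF W and N8 THEN D]; (12) [IF U and Q THEN V5]. New: T7, E1, D, V5.
Round 2: (1) [IF V5 and N8 THEN P]; (3) [IF D and N8 THEN K]; (5) [IF D THEN L]. New: P, K, L.
Round 3: (2) [IF P and L THEN S2]. New: S2.

C, D, E1, G, H, K, L, N8, P, Q, S2, T7, U, V5, W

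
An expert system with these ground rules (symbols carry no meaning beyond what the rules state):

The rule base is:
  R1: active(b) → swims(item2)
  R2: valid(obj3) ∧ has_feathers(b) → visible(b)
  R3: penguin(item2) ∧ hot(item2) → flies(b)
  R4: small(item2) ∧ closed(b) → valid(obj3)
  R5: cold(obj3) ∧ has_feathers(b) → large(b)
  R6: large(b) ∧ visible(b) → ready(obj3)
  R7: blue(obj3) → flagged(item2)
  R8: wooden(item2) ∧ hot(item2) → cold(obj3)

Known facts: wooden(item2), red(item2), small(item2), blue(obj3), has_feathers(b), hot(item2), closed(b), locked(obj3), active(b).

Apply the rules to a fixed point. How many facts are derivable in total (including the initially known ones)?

16

[1] R1 [active(b) → swims(item2)]; R4 [small(item2) ∧ closed(b) → valid(obj3)]; R7 [blue(obj3) → flagged(item2)]; R8 [wooden(item2) ∧ hot(item2) → cold(obj3)]. ⇒ new: swims(item2), valid(obj3), flagged(item2), cold(obj3).
[2] R2 [valid(obj3) ∧ has_feathers(b) → visible(b)]; R5 [cold(obj3) ∧ has_feathers(b) → large(b)]. ⇒ new: visible(b), large(b).
[3] R6 [large(b) ∧ visible(b) → ready(obj3)]. ⇒ new: ready(obj3).
Closure: {active(b), blue(obj3), closed(b), cold(obj3), flagged(item2), has_feathers(b), hot(item2), large(b), locked(obj3), ready(obj3), red(item2), small(item2), swims(item2), valid(obj3), visible(b), wooden(item2)} — 16 facts.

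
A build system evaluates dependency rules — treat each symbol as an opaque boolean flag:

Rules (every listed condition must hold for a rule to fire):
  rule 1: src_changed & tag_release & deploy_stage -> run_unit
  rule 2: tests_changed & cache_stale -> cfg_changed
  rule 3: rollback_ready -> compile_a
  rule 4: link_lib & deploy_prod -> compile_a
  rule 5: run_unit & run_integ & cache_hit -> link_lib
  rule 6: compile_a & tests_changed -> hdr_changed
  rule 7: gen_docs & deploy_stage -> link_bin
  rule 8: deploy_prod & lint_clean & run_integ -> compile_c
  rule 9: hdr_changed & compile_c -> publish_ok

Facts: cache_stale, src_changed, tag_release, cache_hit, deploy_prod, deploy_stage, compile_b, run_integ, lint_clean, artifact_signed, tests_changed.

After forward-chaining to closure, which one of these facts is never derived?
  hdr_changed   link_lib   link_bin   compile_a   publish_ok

Round 1: rule 1 [src_changed & tag_release & deploy_stage -> run_unit]; rule 2 [tests_changed & cache_stale -> cfg_changed]; rule 8 [deploy_prod & lint_clean & run_integ -> compile_c]. New: run_unit, cfg_changed, compile_c.
Round 2: rule 5 [run_unit & run_integ & cache_hit -> link_lib]. New: link_lib.
Round 3: rule 4 [link_lib & deploy_prod -> compile_a]. New: compile_a.
Round 4: rule 6 [compile_a & tests_changed -> hdr_changed]. New: hdr_changed.
Round 5: rule 9 [hdr_changed & compile_c -> publish_ok]. New: publish_ok.
Derived: compile_a (round 3), hdr_changed (round 4), link_lib (round 2), publish_ok (round 5). link_bin never appears in any round.

link_bin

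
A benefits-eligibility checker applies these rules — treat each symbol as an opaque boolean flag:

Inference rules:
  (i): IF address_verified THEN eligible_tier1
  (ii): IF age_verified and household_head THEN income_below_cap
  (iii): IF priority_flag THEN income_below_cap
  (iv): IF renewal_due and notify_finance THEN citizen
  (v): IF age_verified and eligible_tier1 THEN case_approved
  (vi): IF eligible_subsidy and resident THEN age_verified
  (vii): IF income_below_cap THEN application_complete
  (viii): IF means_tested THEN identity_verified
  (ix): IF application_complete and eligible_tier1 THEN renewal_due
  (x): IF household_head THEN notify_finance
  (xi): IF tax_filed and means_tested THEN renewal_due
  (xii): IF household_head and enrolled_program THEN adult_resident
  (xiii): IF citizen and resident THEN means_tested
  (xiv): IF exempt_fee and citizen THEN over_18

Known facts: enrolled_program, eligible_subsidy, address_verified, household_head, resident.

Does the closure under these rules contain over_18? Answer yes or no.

Round 1 — (i), (vi), (x), (xii), derive eligible_tier1, age_verified, notify_finance, adult_resident.
Round 2 — (ii), (v), derive income_below_cap, case_approved.
Round 3 — (vii), derive application_complete.
Round 4 — (ix), derive renewal_due.
Round 5 — (iv), derive citizen.
Round 6 — (xiii), derive means_tested.
Round 7 — (viii), derive identity_verified.
Fixed point reached. over_18 is concluded only by (xiv); (xiv) needs exempt_fee (never derived).

no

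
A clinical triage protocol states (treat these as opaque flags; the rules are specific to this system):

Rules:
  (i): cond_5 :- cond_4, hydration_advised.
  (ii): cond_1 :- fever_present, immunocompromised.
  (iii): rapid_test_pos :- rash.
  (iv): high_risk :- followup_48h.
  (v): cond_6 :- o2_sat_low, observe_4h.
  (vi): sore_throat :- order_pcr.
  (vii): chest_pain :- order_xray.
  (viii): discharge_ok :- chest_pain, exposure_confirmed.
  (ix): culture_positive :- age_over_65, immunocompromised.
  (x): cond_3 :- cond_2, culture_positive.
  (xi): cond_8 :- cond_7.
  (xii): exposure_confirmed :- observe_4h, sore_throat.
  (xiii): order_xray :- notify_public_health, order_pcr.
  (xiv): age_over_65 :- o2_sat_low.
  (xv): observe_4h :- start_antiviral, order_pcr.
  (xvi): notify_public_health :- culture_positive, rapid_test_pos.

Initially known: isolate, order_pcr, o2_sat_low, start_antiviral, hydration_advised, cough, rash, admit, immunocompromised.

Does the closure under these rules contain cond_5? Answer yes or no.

[1] (iii) [rapid_test_pos :- rash.]; (vi) [sore_throat :- order_pcr.]; (xiv) [age_over_65 :- o2_sat_low.]; (xv) [observe_4h :- start_antiviral, order_pcr.]. ⇒ new: rapid_test_pos, sore_throat, age_over_65, observe_4h.
[2] (v) [cond_6 :- o2_sat_low, observe_4h.]; (ix) [culture_positive :- age_over_65, immunocompromised.]; (xii) [exposure_confirmed :- observe_4h, sore_throat.]. ⇒ new: cond_6, culture_positive, exposure_confirmed.
[3] (xvi) [notify_public_health :- culture_positive, rapid_test_pos.]. ⇒ new: notify_public_health.
[4] (xiii) [order_xray :- notify_public_health, order_pcr.]. ⇒ new: order_xray.
[5] (vii) [chest_pain :- order_xray.]. ⇒ new: chest_pain.
[6] (viii) [discharge_ok :- chest_pain, exposure_confirmed.]. ⇒ new: discharge_ok.
Fixed point reached. cond_5 is concluded only by (i); (i) needs cond_4 (never derived).

no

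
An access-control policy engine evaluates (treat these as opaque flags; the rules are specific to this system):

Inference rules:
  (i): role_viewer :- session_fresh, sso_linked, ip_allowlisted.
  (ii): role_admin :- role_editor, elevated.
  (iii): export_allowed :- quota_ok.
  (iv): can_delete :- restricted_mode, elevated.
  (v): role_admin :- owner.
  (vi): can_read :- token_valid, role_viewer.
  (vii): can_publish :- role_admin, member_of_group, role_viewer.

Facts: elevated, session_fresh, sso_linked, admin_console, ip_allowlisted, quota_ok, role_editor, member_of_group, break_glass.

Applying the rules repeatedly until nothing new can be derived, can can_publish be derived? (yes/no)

yes

Round 1 — (i), (ii), (iii), derive role_viewer, role_admin, export_allowed.
Round 2 — (vii), derive can_publish.
can_publish appears in round 2, so it is derivable.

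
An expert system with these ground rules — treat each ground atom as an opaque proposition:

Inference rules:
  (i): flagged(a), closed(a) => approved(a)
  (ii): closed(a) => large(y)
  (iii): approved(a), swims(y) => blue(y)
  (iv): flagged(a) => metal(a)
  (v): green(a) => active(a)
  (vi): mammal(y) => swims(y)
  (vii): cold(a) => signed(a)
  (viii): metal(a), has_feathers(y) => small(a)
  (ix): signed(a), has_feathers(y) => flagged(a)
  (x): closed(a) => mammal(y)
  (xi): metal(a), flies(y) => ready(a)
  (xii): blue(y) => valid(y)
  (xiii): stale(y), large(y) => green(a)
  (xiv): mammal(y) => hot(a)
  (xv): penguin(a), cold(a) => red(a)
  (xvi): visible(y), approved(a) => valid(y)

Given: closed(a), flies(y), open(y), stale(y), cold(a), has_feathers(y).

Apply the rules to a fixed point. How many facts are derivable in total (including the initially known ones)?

Round 1 — (ii), (vii), (x), derive large(y), signed(a), mammal(y).
Round 2 — (vi), (ix), (xiii), (xiv), derive swims(y), flagged(a), green(a), hot(a).
Round 3 — (i), (iv), (v), derive approved(a), metal(a), active(a).
Round 4 — (iii), (viii), (xi), derive blue(y), small(a), ready(a).
Round 5 — (xii), derive valid(y).
Closure: {active(a), approved(a), blue(y), closed(a), cold(a), flagged(a), flies(y), green(a), has_feathers(y), hot(a), large(y), mammal(y), metal(a), open(y), ready(a), signed(a), small(a), stale(y), swims(y), valid(y)} — 20 facts.

20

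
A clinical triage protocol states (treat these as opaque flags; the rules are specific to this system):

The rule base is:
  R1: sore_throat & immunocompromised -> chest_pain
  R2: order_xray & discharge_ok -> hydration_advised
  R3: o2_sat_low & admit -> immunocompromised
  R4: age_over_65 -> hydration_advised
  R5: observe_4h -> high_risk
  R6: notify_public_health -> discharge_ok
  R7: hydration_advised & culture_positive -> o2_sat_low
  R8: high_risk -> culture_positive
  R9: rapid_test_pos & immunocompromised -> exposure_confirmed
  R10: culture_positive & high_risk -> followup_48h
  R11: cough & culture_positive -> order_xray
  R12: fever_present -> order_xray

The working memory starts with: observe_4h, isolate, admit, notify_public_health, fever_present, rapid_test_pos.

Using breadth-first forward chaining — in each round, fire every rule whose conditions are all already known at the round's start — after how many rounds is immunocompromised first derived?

Round 1 fires R5, R6, R12, giving high_risk, discharge_ok, order_xray.
Round 2 fires R2, R8, giving hydration_advised, culture_positive.
Round 3 fires R7, R10, giving o2_sat_low, followup_48h.
Round 4 fires R3, giving immunocompromised.
immunocompromised first appears in round 4.

4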